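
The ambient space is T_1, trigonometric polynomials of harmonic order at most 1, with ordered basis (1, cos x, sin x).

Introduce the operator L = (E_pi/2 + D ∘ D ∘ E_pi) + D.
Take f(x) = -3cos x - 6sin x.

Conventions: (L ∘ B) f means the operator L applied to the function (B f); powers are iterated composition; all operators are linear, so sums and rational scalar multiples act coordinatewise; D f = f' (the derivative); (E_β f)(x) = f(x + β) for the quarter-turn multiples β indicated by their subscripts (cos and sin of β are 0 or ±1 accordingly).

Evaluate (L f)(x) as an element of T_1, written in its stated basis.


E_pi/2 f = -6cos x + 3sin x
E_pi f = 3cos x + 6sin x
D E_pi f = 6cos x - 3sin x
D D E_pi f = -3cos x - 6sin x
(E_pi/2 + D ∘ D ∘ E_pi) f = -9cos x - 3sin x
D f = -6cos x + 3sin x
((E_pi/2 + D ∘ D ∘ E_pi) + D) f = -15cos x

the image equals g(x) = -15cos x


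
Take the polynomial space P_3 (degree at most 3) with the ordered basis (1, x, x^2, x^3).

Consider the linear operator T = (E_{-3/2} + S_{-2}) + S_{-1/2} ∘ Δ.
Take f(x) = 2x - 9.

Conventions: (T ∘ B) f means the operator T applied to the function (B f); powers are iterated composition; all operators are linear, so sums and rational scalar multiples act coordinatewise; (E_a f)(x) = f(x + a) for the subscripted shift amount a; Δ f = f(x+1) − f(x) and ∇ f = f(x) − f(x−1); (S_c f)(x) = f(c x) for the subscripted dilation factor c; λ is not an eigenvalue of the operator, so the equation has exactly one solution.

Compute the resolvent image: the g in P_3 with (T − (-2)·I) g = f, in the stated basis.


the result is g(x) = 2x - 2

write g with unknown coordinates in the stated basis and equate coefficients in (T − (-2)·I) g = f
solving from the highest basis element down gives g = 2x - 2
check: T g = -2x - 5
so T g − (-2)·g = 2x - 9 = f ✓


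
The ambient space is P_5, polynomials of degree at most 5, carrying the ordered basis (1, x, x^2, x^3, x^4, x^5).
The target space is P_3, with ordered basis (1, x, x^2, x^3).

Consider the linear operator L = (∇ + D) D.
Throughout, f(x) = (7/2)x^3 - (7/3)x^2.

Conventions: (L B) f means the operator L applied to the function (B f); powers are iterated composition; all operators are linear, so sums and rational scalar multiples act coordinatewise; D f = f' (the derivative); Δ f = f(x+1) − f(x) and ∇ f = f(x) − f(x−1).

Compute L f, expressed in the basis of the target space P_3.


g(x) = 42x - 119/6

D f = (21/2)x^2 - (14/3)x
∇ D f = 21x - 91/6
D D f = 21x - 14/3
(∇ + D) D f = 42x - 119/6


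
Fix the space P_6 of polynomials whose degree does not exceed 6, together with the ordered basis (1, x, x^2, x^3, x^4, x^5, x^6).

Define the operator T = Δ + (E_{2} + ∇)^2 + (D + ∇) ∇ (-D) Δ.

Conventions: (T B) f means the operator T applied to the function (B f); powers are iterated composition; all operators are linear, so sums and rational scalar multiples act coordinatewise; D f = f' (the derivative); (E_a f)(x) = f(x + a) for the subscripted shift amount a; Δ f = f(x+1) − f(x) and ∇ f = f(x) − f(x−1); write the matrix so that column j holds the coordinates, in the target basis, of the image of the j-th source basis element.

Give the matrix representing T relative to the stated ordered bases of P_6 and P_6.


the matrix is [[1, 7, 25, 73, 253, 1117, 4045]; [0, 1, 14, 75, 292, 1265, 6702]; [0, 0, 1, 21, 150, 730, 3795]; [0, 0, 0, 1, 28, 250, 1460]; [0, 0, 0, 0, 1, 35, 375]; [0, 0, 0, 0, 0, 1, 42]; [0, 0, 0, 0, 0, 0, 1]] (rows listed top to bottom)

image of 1: 1
image of x: x + 7
image of x^2: x^2 + 14x + 25
image of x^3: x^3 + 21x^2 + 75x + 73
image of x^4: x^4 + 28x^3 + 150x^2 + 292x + 253
image of x^5: x^5 + 35x^4 + 250x^3 + 730x^2 + 1265x + 1117
image of x^6: x^6 + 42x^5 + 375x^4 + 1460x^3 + 3795x^2 + 6702x + 4045
each image's coordinates form column j of the matrix


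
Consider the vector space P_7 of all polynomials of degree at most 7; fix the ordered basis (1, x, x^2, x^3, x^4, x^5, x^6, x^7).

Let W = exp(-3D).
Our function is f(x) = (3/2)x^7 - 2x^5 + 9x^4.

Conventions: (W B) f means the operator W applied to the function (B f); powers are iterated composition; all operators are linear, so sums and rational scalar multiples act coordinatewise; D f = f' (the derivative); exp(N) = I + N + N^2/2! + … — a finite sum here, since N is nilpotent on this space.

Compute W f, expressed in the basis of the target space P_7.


the result is g(x) = (3/2)x^7 - (63/2)x^6 + (563/2)x^5 - (2757/2)x^4 + (7929/2)x^3 - (13257/2)x^2 + (11745/2)x - 4131/2

order-1 term: -(63/2)x^6 + 30x^4 - 108x^3
order-2 term: (567/2)x^5 - 180x^3 + 486x^2
order-3 term: -(2835/2)x^4 + 540x^2 - 972x
order-4 term: (8505/2)x^3 - 810x + 729
order-5 term: -(15309/2)x^2 + 486
order-6 term: (15309/2)x
order-7 term: -6561/2
the series for exp(-3D) f terminates at order 7
exp(-3D) f = (3/2)x^7 - (63/2)x^6 + (563/2)x^5 - (2757/2)x^4 + (7929/2)x^3 - (13257/2)x^2 + (11745/2)x - 4131/2


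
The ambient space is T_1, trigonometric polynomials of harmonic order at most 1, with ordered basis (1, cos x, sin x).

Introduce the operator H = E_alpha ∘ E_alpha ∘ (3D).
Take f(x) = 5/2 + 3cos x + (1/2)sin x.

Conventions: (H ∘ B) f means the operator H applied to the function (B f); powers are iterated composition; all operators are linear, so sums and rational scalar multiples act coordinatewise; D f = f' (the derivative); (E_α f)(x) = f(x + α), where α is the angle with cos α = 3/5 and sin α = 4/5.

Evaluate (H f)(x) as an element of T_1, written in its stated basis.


D f = (1/2)cos x - 3sin x
(3D) f = (3/2)cos x - 9sin x
E_alpha (3D) f = -(63/10)cos x - (33/5)sin x
E_alpha (E_alpha ∘ (3D)) f = -(453/50)cos x + (27/25)sin x

the image equals g(x) = -(453/50)cos x + (27/25)sin x


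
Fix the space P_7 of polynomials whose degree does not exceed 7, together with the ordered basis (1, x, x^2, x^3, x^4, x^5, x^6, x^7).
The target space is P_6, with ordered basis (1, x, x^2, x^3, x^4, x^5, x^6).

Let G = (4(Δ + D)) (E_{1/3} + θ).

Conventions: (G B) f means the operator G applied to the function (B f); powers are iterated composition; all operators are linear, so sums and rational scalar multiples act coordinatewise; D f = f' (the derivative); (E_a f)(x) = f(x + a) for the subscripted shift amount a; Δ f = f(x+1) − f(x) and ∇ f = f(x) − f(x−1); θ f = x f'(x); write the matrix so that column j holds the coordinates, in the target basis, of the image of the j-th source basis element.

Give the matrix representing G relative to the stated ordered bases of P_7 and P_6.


image of 1: 0
image of x: 16
image of x^2: 48x + 52/3
image of x^3: 96x^2 + 64x + 68/3
image of x^4: 160x^3 + 152x^2 + (320/3)x + 788/27
image of x^5: 240x^4 + (880/3)x^3 + (920/3)x^2 + (4480/27)x + 3004/81
image of x^6: 336x^5 + 500x^4 + (2080/3)x^3 + (5020/9)x^2 + (6656/27)x + 3772/81
image of x^7: 448x^6 + 784x^5 + (4060/3)x^4 + (38920/27)x^3 + (25564/27)x^2 + (28672/81)x + 42284/729
each image's coordinates form column j of the matrix

the matrix is [[0, 16, 52/3, 68/3, 788/27, 3004/81, 3772/81, 42284/729]; [0, 0, 48, 64, 320/3, 4480/27, 6656/27, 28672/81]; [0, 0, 0, 96, 152, 920/3, 5020/9, 25564/27]; [0, 0, 0, 0, 160, 880/3, 2080/3, 38920/27]; [0, 0, 0, 0, 0, 240, 500, 4060/3]; [0, 0, 0, 0, 0, 0, 336, 784]; [0, 0, 0, 0, 0, 0, 0, 448]] (rows listed top to bottom)


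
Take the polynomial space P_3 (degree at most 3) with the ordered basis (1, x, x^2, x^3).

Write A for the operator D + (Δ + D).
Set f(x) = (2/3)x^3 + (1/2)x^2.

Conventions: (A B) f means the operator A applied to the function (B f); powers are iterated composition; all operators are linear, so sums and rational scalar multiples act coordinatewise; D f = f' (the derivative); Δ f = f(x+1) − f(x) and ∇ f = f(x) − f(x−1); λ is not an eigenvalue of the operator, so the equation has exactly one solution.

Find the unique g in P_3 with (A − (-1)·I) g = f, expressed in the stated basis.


write g with unknown coordinates in the stated basis and equate coefficients in (A − (-1)·I) g = f
solving from the highest basis element down gives g = (2/3)x^3 - (11/2)x^2 + 31x - 529/6
check: A g = 6x^2 - 31x + 529/6
so A g − (-1)·g = (2/3)x^3 + (1/2)x^2 = f ✓

g(x) = (2/3)x^3 - (11/2)x^2 + 31x - 529/6


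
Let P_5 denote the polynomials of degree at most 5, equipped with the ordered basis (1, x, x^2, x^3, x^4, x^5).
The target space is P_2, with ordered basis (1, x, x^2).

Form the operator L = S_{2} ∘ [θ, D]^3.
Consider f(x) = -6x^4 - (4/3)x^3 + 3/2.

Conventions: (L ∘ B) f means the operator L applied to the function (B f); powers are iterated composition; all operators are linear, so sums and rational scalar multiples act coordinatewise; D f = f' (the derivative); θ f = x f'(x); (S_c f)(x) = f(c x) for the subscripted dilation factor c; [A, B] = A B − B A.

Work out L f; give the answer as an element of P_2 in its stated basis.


the result is g(x) = 288x + 8

D f = -24x^3 - 4x^2
θ D f = -72x^3 - 8x^2
θ f = -24x^4 - 4x^3
D θ f = -96x^3 - 12x^2
[θ, D] f = 24x^3 + 4x^2
D [θ, D] f = 72x^2 + 8x
θ D [θ, D] f = 144x^2 + 8x
θ [θ, D] f = 72x^3 + 8x^2
D θ [θ, D] f = 216x^2 + 16x
[θ, D] [θ, D] f = -72x^2 - 8x
D [θ, D] [θ, D] f = -144x - 8
θ D [θ, D] [θ, D] f = -144x
θ [θ, D] [θ, D] f = -144x^2 - 8x
D θ [θ, D] [θ, D] f = -288x - 8
[θ, D] [θ, D] [θ, D] f = 144x + 8
S_{2} [θ, D]^3 f = 288x + 8


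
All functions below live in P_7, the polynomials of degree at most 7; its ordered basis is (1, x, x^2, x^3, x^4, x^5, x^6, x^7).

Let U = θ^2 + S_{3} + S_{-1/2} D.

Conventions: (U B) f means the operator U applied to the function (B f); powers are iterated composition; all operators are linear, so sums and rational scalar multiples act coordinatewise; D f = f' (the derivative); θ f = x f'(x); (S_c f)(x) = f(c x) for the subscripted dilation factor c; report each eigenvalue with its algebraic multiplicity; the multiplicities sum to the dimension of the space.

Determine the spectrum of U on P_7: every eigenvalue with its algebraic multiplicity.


image of 1: 1
image of x: 4x + 1
image of x^2: 13x^2 - x
image of x^3: 36x^3 + (3/4)x^2
image of x^4: 97x^4 - (1/2)x^3
image of x^5: 268x^5 + (5/16)x^4
image of x^6: 765x^6 - (3/16)x^5
image of x^7: 2236x^7 + (7/64)x^6
the matrix is upper triangular; its diagonal is (1, 4, 13, 36, 97, 268, 765, 2236)
for a triangular matrix the eigenvalues are the diagonal entries, with algebraic multiplicity their repetition count

λ = 1 (multiplicity 1), λ = 4 (multiplicity 1), λ = 13 (multiplicity 1), λ = 36 (multiplicity 1), λ = 97 (multiplicity 1), λ = 268 (multiplicity 1), λ = 765 (multiplicity 1), λ = 2236 (multiplicity 1)


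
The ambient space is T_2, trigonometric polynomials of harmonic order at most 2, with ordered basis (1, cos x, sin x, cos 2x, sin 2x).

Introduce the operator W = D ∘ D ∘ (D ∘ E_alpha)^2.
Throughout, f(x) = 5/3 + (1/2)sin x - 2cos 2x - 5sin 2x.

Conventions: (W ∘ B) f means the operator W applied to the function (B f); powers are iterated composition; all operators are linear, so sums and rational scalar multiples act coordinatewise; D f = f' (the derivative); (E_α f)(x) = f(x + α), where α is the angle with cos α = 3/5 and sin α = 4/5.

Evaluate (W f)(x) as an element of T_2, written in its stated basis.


E_alpha f = 5/3 + (2/5)cos x + (3/10)sin x - (106/25)cos 2x + (83/25)sin 2x
D E_alpha f = (3/10)cos x - (2/5)sin x + (166/25)cos 2x + (212/25)sin 2x
E_alpha (D ∘ E_alpha) f = -(7/50)cos x - (12/25)sin x + (3926/625)cos 2x - (5468/625)sin 2x
D E_alpha (D ∘ E_alpha) f = -(12/25)cos x + (7/50)sin x - (10936/625)cos 2x - (7852/625)sin 2x
D (D ∘ E_alpha)^2 f = (7/50)cos x + (12/25)sin x - (15704/625)cos 2x + (21872/625)sin 2x
D D (D ∘ E_alpha)^2 f = (12/25)cos x - (7/50)sin x + (43744/625)cos 2x + (31408/625)sin 2x

the result is g(x) = (12/25)cos x - (7/50)sin x + (43744/625)cos 2x + (31408/625)sin 2x


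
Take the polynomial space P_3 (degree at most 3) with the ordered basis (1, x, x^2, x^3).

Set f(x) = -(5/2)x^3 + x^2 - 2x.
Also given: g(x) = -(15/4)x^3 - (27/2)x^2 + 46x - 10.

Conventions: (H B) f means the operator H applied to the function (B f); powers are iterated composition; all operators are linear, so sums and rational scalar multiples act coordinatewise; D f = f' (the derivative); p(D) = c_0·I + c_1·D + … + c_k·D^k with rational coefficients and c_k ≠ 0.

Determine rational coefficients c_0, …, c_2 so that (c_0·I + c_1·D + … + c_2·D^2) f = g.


p(D) = (3/2)·I + 2·D − 3·D^2, i.e. c_0 = 3/2, c_1 = 2, c_2 = -3

D^0 f = -(5/2)x^3 + x^2 - 2x
D^1 f = -(15/2)x^2 + 2x - 2
D^2 f = -15x + 2
matching coefficients of g against c_0 f + c_1 Df + … from the top degree down determines the c_i
solution: c_0 = 3/2, c_1 = 2, c_2 = -3


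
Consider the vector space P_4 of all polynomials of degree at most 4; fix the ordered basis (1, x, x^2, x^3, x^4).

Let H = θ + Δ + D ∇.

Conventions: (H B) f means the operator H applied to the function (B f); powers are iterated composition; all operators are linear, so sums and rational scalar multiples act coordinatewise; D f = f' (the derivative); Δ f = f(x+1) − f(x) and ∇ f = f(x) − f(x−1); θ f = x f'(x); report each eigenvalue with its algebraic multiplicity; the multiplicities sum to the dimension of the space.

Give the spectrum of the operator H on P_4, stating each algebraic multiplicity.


image of 1: 0
image of x: x + 1
image of x^2: 2x^2 + 2x + 3
image of x^3: 3x^3 + 3x^2 + 9x - 2
image of x^4: 4x^4 + 4x^3 + 18x^2 - 8x + 5
the matrix is upper triangular; its diagonal is (0, 1, 2, 3, 4)
for a triangular matrix the eigenvalues are the diagonal entries, with algebraic multiplicity their repetition count

λ = 0 (multiplicity 1), λ = 1 (multiplicity 1), λ = 2 (multiplicity 1), λ = 3 (multiplicity 1), λ = 4 (multiplicity 1)


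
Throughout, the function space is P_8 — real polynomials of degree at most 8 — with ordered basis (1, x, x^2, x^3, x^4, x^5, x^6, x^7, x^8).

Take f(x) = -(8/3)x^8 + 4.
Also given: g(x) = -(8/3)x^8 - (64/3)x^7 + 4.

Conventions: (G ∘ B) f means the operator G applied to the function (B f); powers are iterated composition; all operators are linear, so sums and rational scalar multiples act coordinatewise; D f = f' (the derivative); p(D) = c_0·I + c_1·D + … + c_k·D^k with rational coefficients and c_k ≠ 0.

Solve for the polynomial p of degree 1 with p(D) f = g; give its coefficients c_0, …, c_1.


D^0 f = -(8/3)x^8 + 4
D^1 f = -(64/3)x^7
matching coefficients of g against c_0 f + c_1 Df + … from the top degree down determines the c_i
solution: c_0 = 1, c_1 = 1

p(D) = I + D, i.e. c_0 = 1, c_1 = 1


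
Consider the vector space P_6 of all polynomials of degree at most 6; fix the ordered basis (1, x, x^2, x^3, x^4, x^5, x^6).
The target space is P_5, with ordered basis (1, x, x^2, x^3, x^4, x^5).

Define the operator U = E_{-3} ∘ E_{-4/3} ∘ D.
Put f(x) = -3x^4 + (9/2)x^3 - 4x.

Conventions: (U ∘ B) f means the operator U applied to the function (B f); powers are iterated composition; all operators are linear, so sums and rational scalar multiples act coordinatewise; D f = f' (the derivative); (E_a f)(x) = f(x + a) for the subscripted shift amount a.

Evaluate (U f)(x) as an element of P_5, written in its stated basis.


the result is g(x) = -12x^3 + (339/2)x^2 - 793x + 22067/18

D f = -12x^3 + (27/2)x^2 - 4
E_{-4/3} D f = -12x^3 + (123/2)x^2 - 100x + 436/9
E_{-3} (E_{-4/3} ∘ D) f = -12x^3 + (339/2)x^2 - 793x + 22067/18


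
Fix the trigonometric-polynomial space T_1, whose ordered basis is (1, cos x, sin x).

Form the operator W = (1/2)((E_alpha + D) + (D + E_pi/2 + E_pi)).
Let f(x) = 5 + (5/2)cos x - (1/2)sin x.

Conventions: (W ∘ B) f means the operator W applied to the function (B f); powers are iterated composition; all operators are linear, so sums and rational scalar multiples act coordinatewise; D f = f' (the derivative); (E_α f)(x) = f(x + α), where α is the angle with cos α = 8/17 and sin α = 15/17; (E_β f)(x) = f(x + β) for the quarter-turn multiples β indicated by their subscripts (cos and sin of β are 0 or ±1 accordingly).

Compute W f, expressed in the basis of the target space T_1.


E_alpha f = 5 + (25/34)cos x - (83/34)sin x
D f = -(1/2)cos x - (5/2)sin x
(E_alpha + D) f = 5 + (4/17)cos x - (84/17)sin x
D f = -(1/2)cos x - (5/2)sin x
E_pi/2 f = 5 - (1/2)cos x - (5/2)sin x
E_pi f = 5 - (5/2)cos x + (1/2)sin x
(D + E_pi/2 + E_pi) f = 10 - (7/2)cos x - (9/2)sin x
((E_alpha + D) + (D + E_pi/2 + E_pi)) f = 15 - (111/34)cos x - (321/34)sin x
((1/2)((E_alpha + D) + (D + E_pi/2 + E_pi))) f = 15/2 - (111/68)cos x - (321/68)sin x

g(x) = 15/2 - (111/68)cos x - (321/68)sin x


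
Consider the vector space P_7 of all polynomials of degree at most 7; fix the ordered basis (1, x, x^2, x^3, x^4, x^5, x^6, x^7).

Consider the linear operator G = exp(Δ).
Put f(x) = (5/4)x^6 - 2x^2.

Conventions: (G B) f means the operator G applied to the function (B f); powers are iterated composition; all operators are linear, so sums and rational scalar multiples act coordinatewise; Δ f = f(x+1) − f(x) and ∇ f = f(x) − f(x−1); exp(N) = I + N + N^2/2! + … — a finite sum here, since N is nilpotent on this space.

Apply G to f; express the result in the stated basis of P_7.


the result is g(x) = (5/4)x^6 + (15/2)x^5 + (75/2)x^4 + 125x^3 + (1117/4)x^2 + 386x + 999/4

order-1 term: (15/2)x^5 + (75/4)x^4 + 25x^3 + (75/4)x^2 + (7/2)x - 3/4
order-2 term: (75/4)x^4 + 75x^3 + (525/4)x^2 + (225/2)x + 147/4
order-3 term: 25x^3 + (225/2)x^2 + (375/2)x + 225/2
order-4 term: (75/4)x^2 + 75x + 325/4
order-5 term: (15/2)x + 75/4
order-6 term: 5/4
the series for exp(Δ) f terminates at order 6
exp(Δ) f = (5/4)x^6 + (15/2)x^5 + (75/2)x^4 + 125x^3 + (1117/4)x^2 + 386x + 999/4


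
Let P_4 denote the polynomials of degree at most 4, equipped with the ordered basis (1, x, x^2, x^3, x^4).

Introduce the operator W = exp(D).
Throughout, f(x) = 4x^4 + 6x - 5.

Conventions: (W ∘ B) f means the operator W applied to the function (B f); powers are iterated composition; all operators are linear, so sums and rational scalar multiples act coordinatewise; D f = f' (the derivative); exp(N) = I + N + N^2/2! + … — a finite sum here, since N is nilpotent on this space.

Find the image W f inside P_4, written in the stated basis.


order-1 term: 16x^3 + 6
order-2 term: 24x^2
order-3 term: 16x
order-4 term: 4
the series for exp(D) f terminates at order 4
exp(D) f = 4x^4 + 16x^3 + 24x^2 + 22x + 5

g(x) = 4x^4 + 16x^3 + 24x^2 + 22x + 5


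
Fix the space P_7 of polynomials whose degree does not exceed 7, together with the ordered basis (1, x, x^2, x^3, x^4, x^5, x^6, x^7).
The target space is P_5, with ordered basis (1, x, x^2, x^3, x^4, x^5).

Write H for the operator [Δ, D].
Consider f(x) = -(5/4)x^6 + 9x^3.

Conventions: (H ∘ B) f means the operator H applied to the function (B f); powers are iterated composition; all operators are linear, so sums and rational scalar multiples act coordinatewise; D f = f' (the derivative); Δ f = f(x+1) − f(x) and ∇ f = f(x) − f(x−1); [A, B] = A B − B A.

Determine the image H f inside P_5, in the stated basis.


the image equals g(x) = 0

D f = -(15/2)x^5 + 27x^2
Δ D f = -(75/2)x^4 - 75x^3 - 75x^2 + (33/2)x + 39/2
Δ f = -(15/2)x^5 - (75/4)x^4 - 25x^3 + (33/4)x^2 + (39/2)x + 31/4
D Δ f = -(75/2)x^4 - 75x^3 - 75x^2 + (33/2)x + 39/2
[Δ, D] f = 0


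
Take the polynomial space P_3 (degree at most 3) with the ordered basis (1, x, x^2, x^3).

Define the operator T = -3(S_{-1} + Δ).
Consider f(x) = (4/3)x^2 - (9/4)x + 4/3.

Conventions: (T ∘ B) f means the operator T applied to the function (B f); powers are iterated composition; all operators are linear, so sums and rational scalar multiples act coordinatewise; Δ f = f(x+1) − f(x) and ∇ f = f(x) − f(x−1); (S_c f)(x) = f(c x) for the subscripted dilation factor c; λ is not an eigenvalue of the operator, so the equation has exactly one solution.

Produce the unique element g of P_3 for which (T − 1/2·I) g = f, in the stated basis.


the image equals g(x) = -(8/21)x^2 - (127/70)x + 1103/735

write g with unknown coordinates in the stated basis and equate coefficients in (T − 1/2·I) g = f
solving from the highest basis element down gives g = -(8/21)x^2 - (127/70)x + 1103/735
check: T g = (8/7)x^2 - (221/70)x + 1021/490
so T g − 1/2·g = (4/3)x^2 - (9/4)x + 4/3 = f ✓


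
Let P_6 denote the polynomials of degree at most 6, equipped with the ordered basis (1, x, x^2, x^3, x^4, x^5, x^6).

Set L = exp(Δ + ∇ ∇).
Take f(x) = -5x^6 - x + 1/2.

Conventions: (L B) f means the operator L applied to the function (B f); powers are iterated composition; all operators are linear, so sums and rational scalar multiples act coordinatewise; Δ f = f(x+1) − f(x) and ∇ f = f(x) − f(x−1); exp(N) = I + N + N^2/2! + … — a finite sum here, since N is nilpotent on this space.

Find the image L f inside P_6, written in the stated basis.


the result is g(x) = -5x^6 - 30x^5 - 300x^4 - 500x^3 - 3075x^2 - 361x - 8951/2

order-1 term: -30x^5 - 225x^4 + 500x^3 - 1125x^2 + 870x - 316
order-2 term: -75x^4 - 900x^3 - 525x^2 + 2250x - 3755
order-3 term: -100x^3 - 1350x^2 - 2550x + 1350
order-4 term: -75x^2 - 900x - 1525
order-5 term: -30x - 225
order-6 term: -5
the series for exp(Δ + ∇ ∇) f terminates at order 6
exp(Δ + ∇ ∇) f = -5x^6 - 30x^5 - 300x^4 - 500x^3 - 3075x^2 - 361x - 8951/2


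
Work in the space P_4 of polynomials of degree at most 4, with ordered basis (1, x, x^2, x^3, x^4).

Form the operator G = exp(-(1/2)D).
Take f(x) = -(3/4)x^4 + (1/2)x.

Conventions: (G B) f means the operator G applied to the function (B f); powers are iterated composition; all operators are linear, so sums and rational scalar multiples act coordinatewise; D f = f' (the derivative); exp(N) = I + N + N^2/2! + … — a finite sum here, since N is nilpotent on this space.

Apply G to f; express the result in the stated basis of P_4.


order-1 term: (3/2)x^3 - 1/4
order-2 term: -(9/8)x^2
order-3 term: (3/8)x
order-4 term: -3/64
the series for exp(-(1/2)D) f terminates at order 4
exp(-(1/2)D) f = -(3/4)x^4 + (3/2)x^3 - (9/8)x^2 + (7/8)x - 19/64

the image equals g(x) = -(3/4)x^4 + (3/2)x^3 - (9/8)x^2 + (7/8)x - 19/64


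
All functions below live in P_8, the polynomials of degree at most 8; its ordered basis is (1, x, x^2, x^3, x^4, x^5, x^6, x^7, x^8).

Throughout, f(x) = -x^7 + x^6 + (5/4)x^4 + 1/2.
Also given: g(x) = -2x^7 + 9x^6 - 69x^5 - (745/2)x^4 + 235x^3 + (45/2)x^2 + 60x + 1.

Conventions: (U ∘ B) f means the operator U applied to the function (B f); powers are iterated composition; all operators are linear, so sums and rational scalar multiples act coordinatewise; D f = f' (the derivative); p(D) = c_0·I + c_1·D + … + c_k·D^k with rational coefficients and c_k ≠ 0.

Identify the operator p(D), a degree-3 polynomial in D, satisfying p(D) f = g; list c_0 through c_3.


c_0 = 2, c_1 = -1, c_2 = 3/2, c_3 = 2

D^0 f = -x^7 + x^6 + (5/4)x^4 + 1/2
D^1 f = -7x^6 + 6x^5 + 5x^3
D^2 f = -42x^5 + 30x^4 + 15x^2
D^3 f = -210x^4 + 120x^3 + 30x
matching coefficients of g against c_0 f + c_1 Df + … from the top degree down determines the c_i
solution: c_0 = 2, c_1 = -1, c_2 = 3/2, c_3 = 2


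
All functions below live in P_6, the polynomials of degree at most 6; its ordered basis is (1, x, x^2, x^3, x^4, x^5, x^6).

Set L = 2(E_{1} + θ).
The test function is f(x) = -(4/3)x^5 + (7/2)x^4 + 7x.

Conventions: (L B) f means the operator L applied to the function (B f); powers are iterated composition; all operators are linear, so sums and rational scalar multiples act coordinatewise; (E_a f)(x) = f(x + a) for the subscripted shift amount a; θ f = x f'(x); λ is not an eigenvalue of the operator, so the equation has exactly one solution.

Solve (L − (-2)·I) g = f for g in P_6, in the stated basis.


write g with unknown coordinates in the stated basis and equate coefficients in (L − (-2)·I) g = f
solving from the highest basis element down gives g = -(2/21)x^5 + (187/504)x^4 - (67/630)x^3 - (401/1680)x^2 + (8287/7560)x - 15527/30240
check: L g = -(8/7)x^5 + (695/252)x^4 + (67/315)x^3 + (401/840)x^2 + (18173/3780)x + 15527/15120
so L g − (-2)·g = -(4/3)x^5 + (7/2)x^4 + 7x = f ✓

the result is g(x) = -(2/21)x^5 + (187/504)x^4 - (67/630)x^3 - (401/1680)x^2 + (8287/7560)x - 15527/30240


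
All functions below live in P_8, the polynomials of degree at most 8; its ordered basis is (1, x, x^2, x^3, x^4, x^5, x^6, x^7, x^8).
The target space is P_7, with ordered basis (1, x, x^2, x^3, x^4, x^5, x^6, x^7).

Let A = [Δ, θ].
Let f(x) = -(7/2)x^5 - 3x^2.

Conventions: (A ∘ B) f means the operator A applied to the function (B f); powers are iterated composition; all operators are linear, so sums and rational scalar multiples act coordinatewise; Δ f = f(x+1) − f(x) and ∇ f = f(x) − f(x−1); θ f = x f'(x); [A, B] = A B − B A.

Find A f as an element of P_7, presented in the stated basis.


the image equals g(x) = -(35/2)x^4 - 70x^3 - 105x^2 - 76x - 47/2

θ f = -(35/2)x^5 - 6x^2
Δ θ f = -(175/2)x^4 - 175x^3 - 175x^2 - (199/2)x - 47/2
Δ f = -(35/2)x^4 - 35x^3 - 35x^2 - (47/2)x - 13/2
θ Δ f = -70x^4 - 105x^3 - 70x^2 - (47/2)x
[Δ, θ] f = -(35/2)x^4 - 70x^3 - 105x^2 - 76x - 47/2


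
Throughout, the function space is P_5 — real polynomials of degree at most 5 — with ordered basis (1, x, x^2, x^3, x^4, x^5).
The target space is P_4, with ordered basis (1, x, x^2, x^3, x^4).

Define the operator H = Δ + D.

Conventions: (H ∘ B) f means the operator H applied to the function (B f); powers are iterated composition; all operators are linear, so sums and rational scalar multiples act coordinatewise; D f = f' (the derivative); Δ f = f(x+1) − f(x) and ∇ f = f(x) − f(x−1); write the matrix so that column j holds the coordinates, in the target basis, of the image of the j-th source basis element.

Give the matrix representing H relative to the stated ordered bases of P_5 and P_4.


image of 1: 0
image of x: 2
image of x^2: 4x + 1
image of x^3: 6x^2 + 3x + 1
image of x^4: 8x^3 + 6x^2 + 4x + 1
image of x^5: 10x^4 + 10x^3 + 10x^2 + 5x + 1
each image's coordinates form column j of the matrix

the matrix is [[0, 2, 1, 1, 1, 1]; [0, 0, 4, 3, 4, 5]; [0, 0, 0, 6, 6, 10]; [0, 0, 0, 0, 8, 10]; [0, 0, 0, 0, 0, 10]] (rows listed top to bottom)


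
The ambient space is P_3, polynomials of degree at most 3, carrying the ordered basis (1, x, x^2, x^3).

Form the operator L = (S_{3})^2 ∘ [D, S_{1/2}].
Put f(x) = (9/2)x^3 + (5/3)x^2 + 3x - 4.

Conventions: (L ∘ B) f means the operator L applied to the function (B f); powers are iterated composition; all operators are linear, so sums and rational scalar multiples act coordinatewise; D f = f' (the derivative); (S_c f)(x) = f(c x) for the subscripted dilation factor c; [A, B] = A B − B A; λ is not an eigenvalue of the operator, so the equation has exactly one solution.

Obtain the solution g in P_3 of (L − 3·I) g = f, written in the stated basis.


the image equals g(x) = -(3/2)x^3 + (2107/144)x^2 - (2203/96)x + 2971/576

write g with unknown coordinates in the stated basis and equate coefficients in (L − 3·I) g = f
solving from the highest basis element down gives g = -(3/2)x^3 + (2107/144)x^2 - (2203/96)x + 2971/576
check: L g = (729/16)x^2 - (2107/32)x + 2203/192
so L g − 3·g = (9/2)x^3 + (5/3)x^2 + 3x - 4 = f ✓


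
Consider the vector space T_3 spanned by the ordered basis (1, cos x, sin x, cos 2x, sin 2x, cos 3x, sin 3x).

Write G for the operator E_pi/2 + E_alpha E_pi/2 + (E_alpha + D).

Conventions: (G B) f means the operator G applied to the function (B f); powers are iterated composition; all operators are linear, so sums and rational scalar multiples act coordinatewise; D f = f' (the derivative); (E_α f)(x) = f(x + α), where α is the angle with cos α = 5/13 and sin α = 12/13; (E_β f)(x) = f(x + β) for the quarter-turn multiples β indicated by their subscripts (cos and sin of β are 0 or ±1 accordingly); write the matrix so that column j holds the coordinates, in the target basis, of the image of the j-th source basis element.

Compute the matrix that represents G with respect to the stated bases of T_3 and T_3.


image of 1: 3
image of cos x: -(7/13)cos x - (43/13)sin x
image of sin x: (43/13)cos x - (7/13)sin x
image of cos 2x: -cos 2x - 2sin 2x
image of sin 2x: 2cos 2x - sin 2x
image of cos 3x: -(2863/2197)cos 3x - (5601/2197)sin 3x
image of sin 3x: (5601/2197)cos 3x - (2863/2197)sin 3x
each image's coordinates form column j of the matrix

the matrix is [[3, 0, 0, 0, 0, 0, 0]; [0, -7/13, 43/13, 0, 0, 0, 0]; [0, -43/13, -7/13, 0, 0, 0, 0]; [0, 0, 0, -1, 2, 0, 0]; [0, 0, 0, -2, -1, 0, 0]; [0, 0, 0, 0, 0, -2863/2197, 5601/2197]; [0, 0, 0, 0, 0, -5601/2197, -2863/2197]] (rows listed top to bottom)


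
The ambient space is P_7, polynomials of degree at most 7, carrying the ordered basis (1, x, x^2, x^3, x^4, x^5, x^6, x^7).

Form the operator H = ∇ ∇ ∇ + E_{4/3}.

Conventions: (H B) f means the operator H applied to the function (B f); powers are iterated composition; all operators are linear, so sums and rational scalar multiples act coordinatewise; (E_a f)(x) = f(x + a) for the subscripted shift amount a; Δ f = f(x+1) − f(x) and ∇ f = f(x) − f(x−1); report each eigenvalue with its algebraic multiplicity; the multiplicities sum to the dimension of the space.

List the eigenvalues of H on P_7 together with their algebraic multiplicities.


image of 1: 1
image of x: x + 4/3
image of x^2: x^2 + (8/3)x + 16/9
image of x^3: x^3 + 4x^2 + (16/3)x + 226/27
image of x^4: x^4 + (16/3)x^3 + (32/3)x^2 + (904/27)x - 2660/81
image of x^5: x^5 + (20/3)x^4 + (160/9)x^3 + (2260/27)x^2 - (13300/81)x + 37474/243
image of x^6: x^6 + 8x^5 + (80/3)x^4 + (4520/27)x^3 - (13300/27)x^2 + (74948/81)x - 389564/729
image of x^7: x^7 + (28/3)x^6 + (112/3)x^5 + (7910/27)x^4 - (93100/81)x^3 + (262318/81)x^2 - (2726948/729)x + 3966106/2187
the matrix is upper triangular; its diagonal is (1, 1, 1, 1, 1, 1, 1, 1)
for a triangular matrix the eigenvalues are the diagonal entries, with algebraic multiplicity their repetition count

λ = 1 (multiplicity 8)


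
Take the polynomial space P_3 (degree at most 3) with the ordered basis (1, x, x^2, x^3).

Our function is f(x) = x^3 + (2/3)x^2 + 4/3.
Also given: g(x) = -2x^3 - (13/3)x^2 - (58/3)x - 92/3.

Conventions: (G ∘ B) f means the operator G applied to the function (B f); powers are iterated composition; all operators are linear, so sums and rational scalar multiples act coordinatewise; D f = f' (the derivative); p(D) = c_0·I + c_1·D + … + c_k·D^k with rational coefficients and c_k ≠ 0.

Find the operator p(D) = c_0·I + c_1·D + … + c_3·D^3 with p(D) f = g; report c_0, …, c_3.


p(D) = -2·I − D − 3·D^2 − 4·D^3, i.e. c_0 = -2, c_1 = -1, c_2 = -3, c_3 = -4

D^0 f = x^3 + (2/3)x^2 + 4/3
D^1 f = 3x^2 + (4/3)x
D^2 f = 6x + 4/3
D^3 f = 6
matching coefficients of g against c_0 f + c_1 Df + … from the top degree down determines the c_i
solution: c_0 = -2, c_1 = -1, c_2 = -3, c_3 = -4


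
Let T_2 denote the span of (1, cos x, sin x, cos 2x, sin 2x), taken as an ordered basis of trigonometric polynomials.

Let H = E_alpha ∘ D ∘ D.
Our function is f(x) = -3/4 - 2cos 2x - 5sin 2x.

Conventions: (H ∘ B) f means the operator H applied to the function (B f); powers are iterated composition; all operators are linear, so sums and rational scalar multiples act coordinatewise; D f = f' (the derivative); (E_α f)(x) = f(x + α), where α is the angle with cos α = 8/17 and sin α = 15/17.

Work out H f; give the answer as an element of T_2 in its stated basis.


g(x) = (3512/289)cos 2x - (5140/289)sin 2x

D f = -10cos 2x + 4sin 2x
D D f = 8cos 2x + 20sin 2x
E_alpha D D f = (3512/289)cos 2x - (5140/289)sin 2x


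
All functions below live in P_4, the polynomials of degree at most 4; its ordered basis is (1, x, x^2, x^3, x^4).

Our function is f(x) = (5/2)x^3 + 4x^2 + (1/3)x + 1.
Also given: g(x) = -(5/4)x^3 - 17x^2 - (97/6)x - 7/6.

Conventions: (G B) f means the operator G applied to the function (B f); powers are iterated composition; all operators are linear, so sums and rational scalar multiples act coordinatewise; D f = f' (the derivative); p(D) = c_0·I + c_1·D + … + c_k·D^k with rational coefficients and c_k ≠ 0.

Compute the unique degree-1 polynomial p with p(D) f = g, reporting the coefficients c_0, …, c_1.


D^0 f = (5/2)x^3 + 4x^2 + (1/3)x + 1
D^1 f = (15/2)x^2 + 8x + 1/3
matching coefficients of g against c_0 f + c_1 Df + … from the top degree down determines the c_i
solution: c_0 = -1/2, c_1 = -2

p(D) = -(1/2)·I − 2·D, i.e. c_0 = -1/2, c_1 = -2


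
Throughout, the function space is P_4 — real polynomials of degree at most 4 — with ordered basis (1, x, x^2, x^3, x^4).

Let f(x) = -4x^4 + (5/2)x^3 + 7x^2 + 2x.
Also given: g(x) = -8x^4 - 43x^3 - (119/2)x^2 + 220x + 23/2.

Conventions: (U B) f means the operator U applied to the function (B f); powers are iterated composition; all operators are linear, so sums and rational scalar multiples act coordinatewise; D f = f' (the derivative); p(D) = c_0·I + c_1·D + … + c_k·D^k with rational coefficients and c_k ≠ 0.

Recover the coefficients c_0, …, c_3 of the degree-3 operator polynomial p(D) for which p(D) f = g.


D^0 f = -4x^4 + (5/2)x^3 + 7x^2 + 2x
D^1 f = -16x^3 + (15/2)x^2 + 14x + 2
D^2 f = -48x^2 + 15x + 14
D^3 f = -96x + 15
matching coefficients of g against c_0 f + c_1 Df + … from the top degree down determines the c_i
solution: c_0 = 2, c_1 = 3, c_2 = 2, c_3 = -3/2

p(D) = 2·I + 3·D + 2·D^2 − (3/2)·D^3, i.e. c_0 = 2, c_1 = 3, c_2 = 2, c_3 = -3/2


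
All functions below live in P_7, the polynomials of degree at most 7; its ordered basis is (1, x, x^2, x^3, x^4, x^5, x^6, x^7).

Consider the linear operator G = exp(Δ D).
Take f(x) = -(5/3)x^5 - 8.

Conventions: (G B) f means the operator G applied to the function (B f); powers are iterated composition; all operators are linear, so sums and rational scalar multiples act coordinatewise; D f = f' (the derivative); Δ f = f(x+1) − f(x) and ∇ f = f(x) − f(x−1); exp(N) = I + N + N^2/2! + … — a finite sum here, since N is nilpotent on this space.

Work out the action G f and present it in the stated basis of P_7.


order-1 term: -(100/3)x^3 - 50x^2 - (100/3)x - 25/3
order-2 term: -100x - 100
the series for exp(Δ D) f terminates at order 2
exp(Δ D) f = -(5/3)x^5 - (100/3)x^3 - 50x^2 - (400/3)x - 349/3

g(x) = -(5/3)x^5 - (100/3)x^3 - 50x^2 - (400/3)x - 349/3


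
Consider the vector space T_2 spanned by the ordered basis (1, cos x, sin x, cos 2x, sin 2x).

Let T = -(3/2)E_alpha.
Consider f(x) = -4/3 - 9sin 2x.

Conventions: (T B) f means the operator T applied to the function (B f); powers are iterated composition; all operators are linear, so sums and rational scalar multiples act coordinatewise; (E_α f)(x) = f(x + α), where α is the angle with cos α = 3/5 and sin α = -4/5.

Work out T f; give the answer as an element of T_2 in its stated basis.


the image equals g(x) = 2 - (324/25)cos 2x - (189/50)sin 2x

E_alpha f = -4/3 + (216/25)cos 2x + (63/25)sin 2x
(-(3/2)E_alpha) f = 2 - (324/25)cos 2x - (189/50)sin 2x


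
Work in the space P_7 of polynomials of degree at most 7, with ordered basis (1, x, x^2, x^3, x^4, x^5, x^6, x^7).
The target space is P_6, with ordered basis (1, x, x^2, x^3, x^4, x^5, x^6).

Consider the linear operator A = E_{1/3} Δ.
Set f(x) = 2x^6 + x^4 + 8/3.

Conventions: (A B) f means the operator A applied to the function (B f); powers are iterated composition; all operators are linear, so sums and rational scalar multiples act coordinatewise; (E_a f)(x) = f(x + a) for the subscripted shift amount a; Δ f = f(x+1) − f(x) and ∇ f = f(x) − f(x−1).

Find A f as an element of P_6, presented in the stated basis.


Δ f = 12x^5 + 30x^4 + 44x^3 + 36x^2 + 16x + 3
E_{1/3} Δ f = 12x^5 + 50x^4 + (292/3)x^3 + (940/9)x^2 + (1616/27)x + 1165/81

the result is g(x) = 12x^5 + 50x^4 + (292/3)x^3 + (940/9)x^2 + (1616/27)x + 1165/81


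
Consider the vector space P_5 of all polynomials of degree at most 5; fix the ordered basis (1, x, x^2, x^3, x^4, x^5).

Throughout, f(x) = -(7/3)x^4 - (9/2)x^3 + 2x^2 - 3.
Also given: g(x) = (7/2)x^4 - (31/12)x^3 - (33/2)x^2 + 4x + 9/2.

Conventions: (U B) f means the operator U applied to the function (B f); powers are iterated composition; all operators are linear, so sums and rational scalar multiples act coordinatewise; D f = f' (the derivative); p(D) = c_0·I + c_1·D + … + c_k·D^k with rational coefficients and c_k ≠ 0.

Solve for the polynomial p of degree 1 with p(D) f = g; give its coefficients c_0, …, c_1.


D^0 f = -(7/3)x^4 - (9/2)x^3 + 2x^2 - 3
D^1 f = -(28/3)x^3 - (27/2)x^2 + 4x
matching coefficients of g against c_0 f + c_1 Df + … from the top degree down determines the c_i
solution: c_0 = -3/2, c_1 = 1

p(D) = -(3/2)·I + D, i.e. c_0 = -3/2, c_1 = 1


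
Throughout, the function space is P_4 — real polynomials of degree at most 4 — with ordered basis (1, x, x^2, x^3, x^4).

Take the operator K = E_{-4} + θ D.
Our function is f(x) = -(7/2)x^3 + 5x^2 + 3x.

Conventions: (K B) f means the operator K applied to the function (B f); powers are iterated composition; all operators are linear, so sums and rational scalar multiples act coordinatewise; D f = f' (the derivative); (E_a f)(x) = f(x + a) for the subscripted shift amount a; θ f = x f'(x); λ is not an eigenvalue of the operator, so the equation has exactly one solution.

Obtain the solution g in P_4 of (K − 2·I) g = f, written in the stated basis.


write g with unknown coordinates in the stated basis and equate coefficients in (K − 2·I) g = f
solving from the highest basis element down gives g = (7/2)x^3 - 26x^2 + 321x - 1924
check: K g = (7/2)x^3 - 47x^2 + 645x - 3848
so K g − 2·g = -(7/2)x^3 + 5x^2 + 3x = f ✓

the image equals g(x) = (7/2)x^3 - 26x^2 + 321x - 1924


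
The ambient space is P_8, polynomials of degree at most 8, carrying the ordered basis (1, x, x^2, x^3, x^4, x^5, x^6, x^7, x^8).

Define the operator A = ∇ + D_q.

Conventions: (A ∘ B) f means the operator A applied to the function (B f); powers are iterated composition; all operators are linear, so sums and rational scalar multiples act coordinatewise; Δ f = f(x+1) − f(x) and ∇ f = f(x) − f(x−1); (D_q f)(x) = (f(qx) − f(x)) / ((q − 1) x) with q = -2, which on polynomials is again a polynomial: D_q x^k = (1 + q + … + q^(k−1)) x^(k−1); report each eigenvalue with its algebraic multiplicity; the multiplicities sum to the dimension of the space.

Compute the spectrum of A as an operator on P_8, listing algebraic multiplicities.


image of 1: 0
image of x: 2
image of x^2: x - 1
image of x^3: 6x^2 - 3x + 1
image of x^4: -x^3 - 6x^2 + 4x - 1
image of x^5: 16x^4 - 10x^3 + 10x^2 - 5x + 1
image of x^6: -15x^5 - 15x^4 + 20x^3 - 15x^2 + 6x - 1
image of x^7: 50x^6 - 21x^5 + 35x^4 - 35x^3 + 21x^2 - 7x + 1
image of x^8: -77x^7 - 28x^6 + 56x^5 - 70x^4 + 56x^3 - 28x^2 + 8x - 1
the matrix is upper triangular; its diagonal is (0, 0, 0, 0, 0, 0, 0, 0, 0)
for a triangular matrix the eigenvalues are the diagonal entries, with algebraic multiplicity their repetition count

λ = 0 (multiplicity 9)


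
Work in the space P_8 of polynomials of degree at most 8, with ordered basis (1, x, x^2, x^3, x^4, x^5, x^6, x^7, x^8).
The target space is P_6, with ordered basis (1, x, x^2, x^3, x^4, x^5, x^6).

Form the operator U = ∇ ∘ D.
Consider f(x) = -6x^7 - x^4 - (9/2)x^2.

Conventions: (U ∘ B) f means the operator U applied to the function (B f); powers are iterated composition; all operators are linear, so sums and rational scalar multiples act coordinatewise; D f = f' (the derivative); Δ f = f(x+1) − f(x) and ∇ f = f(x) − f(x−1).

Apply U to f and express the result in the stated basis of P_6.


the image equals g(x) = -252x^5 + 630x^4 - 840x^3 + 618x^2 - 240x + 29

D f = -42x^6 - 4x^3 - 9x
∇ D f = -252x^5 + 630x^4 - 840x^3 + 618x^2 - 240x + 29


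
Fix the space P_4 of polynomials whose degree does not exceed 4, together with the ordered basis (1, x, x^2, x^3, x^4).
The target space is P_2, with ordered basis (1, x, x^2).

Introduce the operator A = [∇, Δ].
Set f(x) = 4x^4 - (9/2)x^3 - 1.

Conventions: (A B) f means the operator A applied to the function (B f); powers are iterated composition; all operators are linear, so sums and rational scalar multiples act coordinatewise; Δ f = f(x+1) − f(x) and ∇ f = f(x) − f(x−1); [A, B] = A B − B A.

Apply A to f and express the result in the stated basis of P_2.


Δ f = 16x^3 + (21/2)x^2 + (5/2)x - 1/2
∇ Δ f = 48x^2 - 27x + 8
∇ f = 16x^3 - (75/2)x^2 + (59/2)x - 17/2
Δ ∇ f = 48x^2 - 27x + 8
[∇, Δ] f = 0

the image equals g(x) = 0
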